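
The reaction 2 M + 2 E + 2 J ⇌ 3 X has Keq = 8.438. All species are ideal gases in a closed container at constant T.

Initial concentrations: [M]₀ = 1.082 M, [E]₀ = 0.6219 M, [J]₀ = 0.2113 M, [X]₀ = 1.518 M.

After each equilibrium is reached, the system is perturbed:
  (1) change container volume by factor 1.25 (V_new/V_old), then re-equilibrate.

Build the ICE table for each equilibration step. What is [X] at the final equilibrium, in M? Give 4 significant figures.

Q₀ = 173 vs Keq = 8.438 ⇒ Q>K, reverse
Step 1:
                   M          E          J          X
  Initial      1.082     0.6219     0.2113      1.518
  Change      0.2105     0.2105     0.2105    -0.3158
  Equil        1.293     0.8324     0.4218      1.202
  solve Keq expr → x = -0.1053; check Q = 8.438
Then change container volume by factor 1.25 (V_new/V_old).
Step 2:
                   M          E          J          X
  Initial      1.034     0.6659     0.3374     0.9618
  Change     0.04398    0.04398    0.04398   -0.06597
  Equil        1.078     0.7099     0.3814     0.8958
  solve Keq expr → x = -0.02199; check Q = 8.438

[X]_eq = 0.8958 M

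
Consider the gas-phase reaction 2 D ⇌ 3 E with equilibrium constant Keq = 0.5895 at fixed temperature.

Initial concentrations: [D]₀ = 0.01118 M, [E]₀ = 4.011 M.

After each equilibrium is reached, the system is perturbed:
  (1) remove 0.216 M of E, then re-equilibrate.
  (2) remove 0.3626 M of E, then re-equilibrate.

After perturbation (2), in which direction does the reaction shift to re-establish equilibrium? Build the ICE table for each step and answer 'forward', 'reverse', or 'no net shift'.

Q₀ = 5.1627e+05 vs Keq = 0.5895 ⇒ Q>K, reverse
Step 1:
                   D          E
  I          0.01118      4.011
  C            1.833      -2.75
  E            1.844      1.261
  solve Keq expr → x = -0.9166; check Q = 0.5895
Then remove 0.216 M of E.
Step 2:
                   D          E
  I            1.844      1.045
  C          -0.1102     0.1653
  E            1.734       1.21
  solve Keq expr → x = 0.05509; check Q = 0.5895
Then remove 0.3626 M of E.
Step 3:
                   D          E
  I            1.734     0.8477
  C          -0.1837     0.2755
  E            1.551      1.123
  solve Keq expr → x = 0.09185; check Q = 0.5895

Direction: forward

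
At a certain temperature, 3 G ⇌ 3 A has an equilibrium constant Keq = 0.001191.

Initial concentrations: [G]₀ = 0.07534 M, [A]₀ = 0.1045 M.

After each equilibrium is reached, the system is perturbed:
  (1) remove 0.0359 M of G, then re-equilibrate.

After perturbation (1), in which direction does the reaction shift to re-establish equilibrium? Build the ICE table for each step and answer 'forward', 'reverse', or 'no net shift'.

Direction: reverse

Q₀ = 2.669 vs Keq = 0.001191 ⇒ Q>K, reverse
Step 1:
                    G           A
  init        0.07534      0.1045
  Δ           0.08726    -0.08726
  eq           0.1626     0.01724
  solve Keq expr → x = -0.02909; check Q = 0.001191
Then remove 0.0359 M of G.
Step 2:
                    G           A
  init         0.1267     0.01724
  Δ          0.003441   -0.003441
  eq           0.1301      0.0138
  solve Keq expr → x = -0.001147; check Q = 0.001191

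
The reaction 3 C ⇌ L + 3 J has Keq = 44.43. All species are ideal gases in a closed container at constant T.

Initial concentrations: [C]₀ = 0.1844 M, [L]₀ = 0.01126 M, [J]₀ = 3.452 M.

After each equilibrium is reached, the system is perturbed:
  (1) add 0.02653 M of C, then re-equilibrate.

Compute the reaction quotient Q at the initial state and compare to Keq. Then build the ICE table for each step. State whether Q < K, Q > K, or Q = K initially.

Q₀ = 73.87 vs Keq = 44.43 ⇒ Q>K, reverse
Step 1:
                  C         L         J
  Initial    0.1844   0.01126     3.452
  Change   0.009832 -0.003277 -0.009832
  Equil      0.1942  0.007983     3.442
  solve Keq expr → x = -0.003277; check Q = 44.43
Then add 0.02653 M of C.
Step 2:
                  C         L         J
  Initial    0.2208  0.007983     3.442
  Change   -0.00753   0.00251   0.00753
  Equil      0.2132   0.01049      3.45
  solve Keq expr → x = 0.00251; check Q = 44.43

Q₀ = 73.87; Q > K (proceeds reverse)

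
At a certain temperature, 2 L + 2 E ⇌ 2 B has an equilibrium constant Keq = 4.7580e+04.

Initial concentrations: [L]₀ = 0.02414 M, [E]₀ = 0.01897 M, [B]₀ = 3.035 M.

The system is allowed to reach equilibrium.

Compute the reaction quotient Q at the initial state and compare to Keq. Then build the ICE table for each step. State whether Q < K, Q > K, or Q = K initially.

Q₀ = 4.3925e+07; Q > K (proceeds reverse)

Q₀ = 4.3925e+07 vs Keq = 4.7580e+04 ⇒ Q>K, reverse
Step 1:
                    L           E           B
  I           0.02414     0.01897       3.035
  C           0.09458     0.09458    -0.09458
  E            0.1187      0.1135        2.94
  solve Keq expr → x = -0.04729; check Q = 4.7580e+04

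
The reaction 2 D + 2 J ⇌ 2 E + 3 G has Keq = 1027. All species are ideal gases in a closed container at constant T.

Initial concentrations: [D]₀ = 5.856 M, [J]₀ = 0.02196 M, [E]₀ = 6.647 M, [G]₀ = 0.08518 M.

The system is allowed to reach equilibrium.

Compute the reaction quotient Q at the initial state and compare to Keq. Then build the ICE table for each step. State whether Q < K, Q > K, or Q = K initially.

Q₀ = 1.651; Q < K (proceeds forward)

Q₀ = 1.651 vs Keq = 1027 ⇒ Q<K, forward
Step 1:
                  D         J         E         G
  Initial     5.856   0.02196     6.647   0.08518
  Change   -0.02055  -0.02055   0.02055   0.03083
  Equil       5.835  0.001409     6.668     0.116
  solve Keq expr → x = 0.01028; check Q = 1027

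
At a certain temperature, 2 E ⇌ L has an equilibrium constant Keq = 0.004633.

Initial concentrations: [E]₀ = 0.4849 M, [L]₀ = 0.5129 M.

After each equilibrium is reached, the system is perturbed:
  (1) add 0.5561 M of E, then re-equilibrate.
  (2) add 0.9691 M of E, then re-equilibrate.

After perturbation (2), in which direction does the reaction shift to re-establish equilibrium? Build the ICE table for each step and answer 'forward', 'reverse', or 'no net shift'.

Direction: forward

Q₀ = 2.181 vs Keq = 0.004633 ⇒ Q>K, reverse
Step 1:
                    E           L
  init         0.4849      0.5129
  Δ             1.005     -0.5026
  eq             1.49     0.01029
  solve Keq expr → x = -0.5026; check Q = 0.004633
Then add 0.5561 M of E.
Step 2:
                    E           L
  init          2.046     0.01029
  Δ          -0.01756     0.00878
  eq            2.029     0.01907
  solve Keq expr → x = 0.00878; check Q = 0.004633
Then add 0.9691 M of E.
Step 3:
                    E           L
  init          2.998     0.01907
  Δ          -0.04278     0.02139
  eq            2.955     0.04046
  solve Keq expr → x = 0.02139; check Q = 0.004633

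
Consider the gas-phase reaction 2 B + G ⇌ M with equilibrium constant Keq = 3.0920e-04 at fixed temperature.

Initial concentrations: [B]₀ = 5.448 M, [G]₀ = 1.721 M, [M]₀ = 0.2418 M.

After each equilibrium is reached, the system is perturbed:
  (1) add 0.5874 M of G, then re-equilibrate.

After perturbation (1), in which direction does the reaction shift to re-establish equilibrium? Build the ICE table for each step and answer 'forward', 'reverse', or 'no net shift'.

Direction: forward

Q₀ = 0.004734 vs Keq = 3.0920e-04 ⇒ Q>K, reverse
Step 1:
                   B          G          M
  I            5.448      1.721     0.2418
  C           0.4419      0.221     -0.221
  E             5.89      1.942    0.02083
  solve Keq expr → x = -0.221; check Q = 3.0920e-04
Then add 0.5874 M of G.
Step 2:
                   B          G          M
  I             5.89      2.529    0.02083
  C         -0.01225  -0.006123   0.006123
  E            5.878      2.523    0.02695
  solve Keq expr → x = 0.006123; check Q = 3.0920e-04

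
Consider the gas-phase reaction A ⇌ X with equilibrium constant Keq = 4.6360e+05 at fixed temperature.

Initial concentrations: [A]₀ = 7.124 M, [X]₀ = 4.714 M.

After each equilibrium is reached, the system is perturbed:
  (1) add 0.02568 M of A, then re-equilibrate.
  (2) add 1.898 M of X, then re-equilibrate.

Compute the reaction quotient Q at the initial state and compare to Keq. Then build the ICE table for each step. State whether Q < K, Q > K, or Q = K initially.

Q₀ = 0.6617 vs Keq = 4.6360e+05 ⇒ Q<K, forward
Step 1:
                  A         X
  I           7.124     4.714
  C          -7.124     7.124
  E       2.5535e-05     11.84
  solve Keq expr → x = 7.124; check Q = 4.6360e+05
Then add 0.02568 M of A.
Step 2:
                  A         X
  I         0.02571     11.84
  C        -0.02568   0.02568
  E       2.5590e-05     11.86
  solve Keq expr → x = 0.02568; check Q = 4.6360e+05
Then add 1.898 M of X.
Step 3:
                  A         X
  I       2.5590e-05     13.76
  C       4.0940e-06 -4.0940e-06
  E       2.9684e-05     13.76
  solve Keq expr → x = -4.0940e-06; check Q = 4.6360e+05

Q₀ = 0.6617; Q < K (proceeds forward)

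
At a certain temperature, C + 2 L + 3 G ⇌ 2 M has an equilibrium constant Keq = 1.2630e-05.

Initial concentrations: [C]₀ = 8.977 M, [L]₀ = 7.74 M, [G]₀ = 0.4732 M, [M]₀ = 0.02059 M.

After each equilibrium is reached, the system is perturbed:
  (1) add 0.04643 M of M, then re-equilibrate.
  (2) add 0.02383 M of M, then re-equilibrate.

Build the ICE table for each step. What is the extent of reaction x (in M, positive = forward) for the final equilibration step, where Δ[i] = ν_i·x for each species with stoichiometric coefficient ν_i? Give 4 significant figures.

x = -0.01043 M

Q₀ = 7.4399e-06 vs Keq = 1.2630e-05 ⇒ Q<K, forward
Step 1:
                    C           L           G           M
  I             8.977        7.74      0.4732     0.02059
  C         -0.002757   -0.005514   -0.008271    0.005514
  E             8.974       7.734      0.4649      0.0261
  solve Keq expr → x = 0.002757; check Q = 1.2630e-05
Then add 0.04643 M of M.
Step 2:
                    C           L           G           M
  I             8.974       7.734      0.4649     0.07253
  C           0.02045     0.04089     0.06134    -0.04089
  E             8.995       7.775      0.5263     0.03164
  solve Keq expr → x = -0.02045; check Q = 1.2630e-05
Then add 0.02383 M of M.
Step 3:
                    C           L           G           M
  I             8.995       7.775      0.5263     0.05547
  C           0.01043     0.02085     0.03128    -0.02085
  E             9.005       7.796      0.5576     0.03461
  solve Keq expr → x = -0.01043; check Q = 1.2630e-05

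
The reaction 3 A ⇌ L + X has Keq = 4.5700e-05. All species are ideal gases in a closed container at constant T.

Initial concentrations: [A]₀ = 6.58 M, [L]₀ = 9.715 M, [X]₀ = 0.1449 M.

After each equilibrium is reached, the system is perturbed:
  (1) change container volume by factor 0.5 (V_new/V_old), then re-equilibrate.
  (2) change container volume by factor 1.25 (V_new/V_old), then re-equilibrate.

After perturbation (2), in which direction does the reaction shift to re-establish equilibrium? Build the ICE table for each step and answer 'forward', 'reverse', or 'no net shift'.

Direction: reverse

Q₀ = 0.004941 vs Keq = 4.5700e-05 ⇒ Q>K, reverse
Step 1:
                  A         L         X
  I            6.58     9.715    0.1449
  C          0.4298   -0.1433   -0.1433
  E            7.01     9.572  0.001645
  solve Keq expr → x = -0.1433; check Q = 4.5700e-05
Then change container volume by factor 0.5 (V_new/V_old).
Step 2:
                  A         L         X
  I           14.02     19.14  0.003289
  C       -0.009822  0.003274  0.003274
  E           14.01     19.15  0.006563
  solve Keq expr → x = 0.003274; check Q = 4.5700e-05
Then change container volume by factor 1.25 (V_new/V_old).
Step 3:
                  A         L         X
  I           11.21     15.32   0.00525
  C        0.003139 -0.001046 -0.001046
  E           11.21     15.32  0.004204
  solve Keq expr → x = -0.001046; check Q = 4.5700e-05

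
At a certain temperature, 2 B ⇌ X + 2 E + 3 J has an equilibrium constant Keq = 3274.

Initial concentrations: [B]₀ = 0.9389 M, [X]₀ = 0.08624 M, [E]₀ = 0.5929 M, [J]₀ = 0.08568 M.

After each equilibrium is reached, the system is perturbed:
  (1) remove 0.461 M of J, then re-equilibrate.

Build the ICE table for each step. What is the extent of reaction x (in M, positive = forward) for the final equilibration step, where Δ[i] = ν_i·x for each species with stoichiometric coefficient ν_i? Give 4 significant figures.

x = 0.006865 M

Q₀ = 2.1631e-05 vs Keq = 3274 ⇒ Q<K, forward
Step 1:
                   B          X          E          J
  init        0.9389    0.08624     0.5929    0.08568
  Δ          -0.9055     0.4528     0.9055      1.358
  eq         0.03336      0.539      1.498      1.444
  solve Keq expr → x = 0.4528; check Q = 3274
Then remove 0.461 M of J.
Step 2:
                   B          X          E          J
  init       0.03336      0.539      1.498      0.983
  Δ         -0.01373   0.006865    0.01373     0.0206
  eq         0.01963     0.5459      1.512      1.004
  solve Keq expr → x = 0.006865; check Q = 3274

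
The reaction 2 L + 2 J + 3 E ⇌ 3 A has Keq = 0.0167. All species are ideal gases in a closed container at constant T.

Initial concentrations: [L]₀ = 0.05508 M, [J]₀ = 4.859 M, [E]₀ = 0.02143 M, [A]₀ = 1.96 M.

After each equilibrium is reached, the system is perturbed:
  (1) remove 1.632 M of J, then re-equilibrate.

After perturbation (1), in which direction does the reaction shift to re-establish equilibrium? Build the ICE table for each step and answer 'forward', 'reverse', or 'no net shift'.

Q₀ = 1.0681e+07 vs Keq = 0.0167 ⇒ Q>K, reverse
Step 1:
                    L           J           E           A
  Initial     0.05508       4.859     0.02143        1.96
  Change       0.7604      0.7604       1.141      -1.141
  Equil        0.8155       5.619       1.162      0.8194
  solve Keq expr → x = -0.3802; check Q = 0.0167
Then remove 1.632 M of J.
Step 2:
                    L           J           E           A
  Initial      0.8155       3.987       1.162      0.8194
  Change      0.05533     0.05533     0.08299    -0.08299
  Equil        0.8708       4.043       1.245      0.7364
  solve Keq expr → x = -0.02766; check Q = 0.0167

Direction: reverse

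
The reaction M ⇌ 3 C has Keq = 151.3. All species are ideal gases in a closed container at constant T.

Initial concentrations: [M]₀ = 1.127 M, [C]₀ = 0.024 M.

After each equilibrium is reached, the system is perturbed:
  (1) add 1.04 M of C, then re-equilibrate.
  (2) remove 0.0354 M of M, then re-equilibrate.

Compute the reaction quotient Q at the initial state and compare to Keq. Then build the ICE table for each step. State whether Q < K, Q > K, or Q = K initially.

Q₀ = 1.2266e-05 vs Keq = 151.3 ⇒ Q<K, forward
Step 1:
                  M         C
  I           1.127     0.024
  C         -0.9634      2.89
  E          0.1636     2.914
  solve Keq expr → x = 0.9634; check Q = 151.3
Then add 1.04 M of C.
Step 2:
                  M         C
  I          0.1636     3.954
  C          0.1332   -0.3997
  E          0.2968     3.555
  solve Keq expr → x = -0.1332; check Q = 151.3
Then remove 0.0354 M of M.
Step 3:
                  M         C
  I          0.2614     3.555
  C         0.02036  -0.06108
  E          0.2818     3.493
  solve Keq expr → x = -0.02036; check Q = 151.3

Q₀ = 1.2266e-05; Q < K (proceeds forward)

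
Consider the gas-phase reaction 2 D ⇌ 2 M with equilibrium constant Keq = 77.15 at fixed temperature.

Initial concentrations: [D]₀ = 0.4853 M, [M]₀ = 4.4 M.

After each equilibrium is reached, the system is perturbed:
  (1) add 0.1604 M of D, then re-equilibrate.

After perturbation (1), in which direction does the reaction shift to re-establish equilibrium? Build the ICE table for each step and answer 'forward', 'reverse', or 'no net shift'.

Direction: forward

Q₀ = 82.2 vs Keq = 77.15 ⇒ Q>K, reverse
Step 1:
                  D         M
  init       0.4853       4.4
  Δ         0.01404  -0.01404
  eq         0.4993     4.386
  solve Keq expr → x = -0.00702; check Q = 77.15
Then add 0.1604 M of D.
Step 2:
                  D         M
  init       0.6597     4.386
  Δ          -0.144     0.144
  eq         0.5157      4.53
  solve Keq expr → x = 0.072; check Q = 77.15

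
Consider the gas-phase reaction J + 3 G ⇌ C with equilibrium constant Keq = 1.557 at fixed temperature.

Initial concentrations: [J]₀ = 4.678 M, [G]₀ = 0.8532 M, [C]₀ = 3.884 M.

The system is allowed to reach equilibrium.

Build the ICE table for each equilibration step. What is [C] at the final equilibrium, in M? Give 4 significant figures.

[C]_eq = 3.898 M

Q₀ = 1.337 vs Keq = 1.557 ⇒ Q<K, forward
Step 1:
                    J           G           C
  I             4.678      0.8532       3.884
  C          -0.01352    -0.04056     0.01352
  E             4.664      0.8126       3.898
  solve Keq expr → x = 0.01352; check Q = 1.557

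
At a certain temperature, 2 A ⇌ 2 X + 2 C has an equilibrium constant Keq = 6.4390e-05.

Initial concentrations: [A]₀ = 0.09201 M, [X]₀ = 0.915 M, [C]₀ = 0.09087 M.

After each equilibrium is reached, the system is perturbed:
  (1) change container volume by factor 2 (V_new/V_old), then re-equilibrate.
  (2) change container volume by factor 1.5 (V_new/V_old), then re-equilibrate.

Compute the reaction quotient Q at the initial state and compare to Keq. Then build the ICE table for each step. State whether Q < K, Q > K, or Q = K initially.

Q₀ = 0.8166 vs Keq = 6.4390e-05 ⇒ Q>K, reverse
Step 1:
                  A         X         C
  I         0.09201     0.915   0.09087
  C         0.08911  -0.08911  -0.08911
  E          0.1811    0.8259   0.00176
  solve Keq expr → x = -0.04456; check Q = 6.4390e-05
Then change container volume by factor 2 (V_new/V_old).
Step 2:
                  A         X         C
  I         0.09056    0.4129 8.7988e-04
  C       -8.5956e-04 8.5956e-04 8.5956e-04
  E          0.0897    0.4138  0.001739
  solve Keq expr → x = 4.2978e-04; check Q = 6.4390e-05
Then change container volume by factor 1.5 (V_new/V_old).
Step 3:
                  A         X         C
  I          0.0598    0.2759   0.00116
  C       -5.6003e-04 5.6003e-04 5.6003e-04
  E         0.05924    0.2764   0.00172
  solve Keq expr → x = 2.8002e-04; check Q = 6.4390e-05

Q₀ = 0.8166; Q > K (proceeds reverse)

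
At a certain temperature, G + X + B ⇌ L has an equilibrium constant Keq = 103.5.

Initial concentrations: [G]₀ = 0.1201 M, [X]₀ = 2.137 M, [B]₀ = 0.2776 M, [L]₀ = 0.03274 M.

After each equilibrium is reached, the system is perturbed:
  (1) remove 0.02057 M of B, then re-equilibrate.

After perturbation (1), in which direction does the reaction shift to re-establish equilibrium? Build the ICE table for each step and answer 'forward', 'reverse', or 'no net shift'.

Q₀ = 0.4595 vs Keq = 103.5 ⇒ Q<K, forward
Step 1:
                   G          X          B          L
  I           0.1201      2.137     0.2776    0.03274
  C          -0.1157    -0.1157    -0.1157     0.1157
  E         0.004384      2.021     0.1619     0.1485
  solve Keq expr → x = 0.1157; check Q = 103.5
Then remove 0.02057 M of B.
Step 2:
                   G          X          B          L
  I         0.004384      2.021     0.1413     0.1485
  C       5.9549e-04 5.9549e-04 5.9549e-04 -5.9549e-04
  E         0.004979      2.022     0.1419     0.1479
  solve Keq expr → x = -5.9549e-04; check Q = 103.5

Direction: reverse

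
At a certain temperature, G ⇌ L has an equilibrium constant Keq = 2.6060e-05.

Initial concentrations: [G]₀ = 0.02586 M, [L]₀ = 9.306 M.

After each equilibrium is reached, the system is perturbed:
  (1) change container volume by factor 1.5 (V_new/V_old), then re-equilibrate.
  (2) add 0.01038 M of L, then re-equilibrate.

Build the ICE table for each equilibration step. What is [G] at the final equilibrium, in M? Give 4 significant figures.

Q₀ = 359.9 vs Keq = 2.6060e-05 ⇒ Q>K, reverse
Step 1:
                    G           L
  init        0.02586       9.306
  Δ             9.306      -9.306
  eq            9.332  2.4318e-04
  solve Keq expr → x = -9.306; check Q = 2.6060e-05
Then change container volume by factor 1.5 (V_new/V_old).
Step 2:
                    G           L
  init          6.221  1.6212e-04
  Δ                 0           0
  eq            6.221  1.6212e-04
  solve Keq expr → x = 0; check Q = 2.6060e-05
Then add 0.01038 M of L.
Step 3:
                    G           L
  init          6.221     0.01054
  Δ           0.01038    -0.01038
  eq            6.231  1.6239e-04
  solve Keq expr → x = -0.01038; check Q = 2.6060e-05

[G]_eq = 6.231 M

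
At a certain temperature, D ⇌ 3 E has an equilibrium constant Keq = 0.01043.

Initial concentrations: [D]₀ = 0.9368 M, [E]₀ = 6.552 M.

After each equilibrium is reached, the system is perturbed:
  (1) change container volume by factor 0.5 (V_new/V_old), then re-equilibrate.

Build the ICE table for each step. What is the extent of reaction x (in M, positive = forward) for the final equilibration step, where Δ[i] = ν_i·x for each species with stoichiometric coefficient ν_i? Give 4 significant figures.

x = -0.07731 M

Q₀ = 300.2 vs Keq = 0.01043 ⇒ Q>K, reverse
Step 1:
                   D          E
  init        0.9368      6.552
  Δ            2.079     -6.236
  eq           3.016     0.3157
  solve Keq expr → x = -2.079; check Q = 0.01043
Then change container volume by factor 0.5 (V_new/V_old).
Step 2:
                   D          E
  init         6.031     0.6313
  Δ          0.07731    -0.2319
  eq           6.108     0.3994
  solve Keq expr → x = -0.07731; check Q = 0.01043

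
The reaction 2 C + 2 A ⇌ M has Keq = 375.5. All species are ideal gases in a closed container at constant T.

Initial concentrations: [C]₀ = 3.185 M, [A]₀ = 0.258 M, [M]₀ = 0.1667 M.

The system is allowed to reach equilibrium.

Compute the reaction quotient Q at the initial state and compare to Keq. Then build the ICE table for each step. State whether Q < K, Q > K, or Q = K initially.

Q₀ = 0.2469; Q < K (proceeds forward)

Q₀ = 0.2469 vs Keq = 375.5 ⇒ Q<K, forward
Step 1:
                  C         A         M
  init        3.185     0.258    0.1667
  Δ         -0.2485   -0.2485    0.1243
  eq          2.936  0.009479     0.291
  solve Keq expr → x = 0.1243; check Q = 375.5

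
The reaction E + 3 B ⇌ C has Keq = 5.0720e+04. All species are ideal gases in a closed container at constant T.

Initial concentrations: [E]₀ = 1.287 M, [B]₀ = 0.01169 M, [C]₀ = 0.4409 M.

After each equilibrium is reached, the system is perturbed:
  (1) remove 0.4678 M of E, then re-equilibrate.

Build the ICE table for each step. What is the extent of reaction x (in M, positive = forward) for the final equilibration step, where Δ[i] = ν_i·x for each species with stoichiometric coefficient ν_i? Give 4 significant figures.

Q₀ = 2.1445e+05 vs Keq = 5.0720e+04 ⇒ Q>K, reverse
Step 1:
                  E         B         C
  init        1.287   0.01169    0.4409
  Δ        0.002389  0.007167 -0.002389
  eq          1.289   0.01886    0.4385
  solve Keq expr → x = -0.002389; check Q = 5.0720e+04
Then remove 0.4678 M of E.
Step 2:
                  E         B         C
  init       0.8216   0.01886    0.4385
  Δ         0.00101  0.003031  -0.00101
  eq         0.8226   0.02189    0.4375
  solve Keq expr → x = -0.00101; check Q = 5.0720e+04

x = -0.00101 M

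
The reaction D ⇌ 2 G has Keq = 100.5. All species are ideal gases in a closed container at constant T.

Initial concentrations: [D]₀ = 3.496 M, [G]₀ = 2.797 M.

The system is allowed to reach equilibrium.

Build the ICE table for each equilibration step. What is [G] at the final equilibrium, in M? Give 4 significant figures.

[G]_eq = 8.389 M

Q₀ = 2.238 vs Keq = 100.5 ⇒ Q<K, forward
Step 1:
                  D         G
  init        3.496     2.797
  Δ          -2.796     5.592
  eq         0.7002     8.389
  solve Keq expr → x = 2.796; check Q = 100.5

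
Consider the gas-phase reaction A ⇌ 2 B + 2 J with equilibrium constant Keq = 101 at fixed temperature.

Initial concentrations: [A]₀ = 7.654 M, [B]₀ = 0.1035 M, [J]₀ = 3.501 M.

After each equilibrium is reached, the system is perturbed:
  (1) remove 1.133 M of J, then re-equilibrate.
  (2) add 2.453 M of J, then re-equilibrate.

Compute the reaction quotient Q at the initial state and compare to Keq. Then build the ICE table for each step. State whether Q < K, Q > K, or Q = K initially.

Q₀ = 0.01715 vs Keq = 101 ⇒ Q<K, forward
Step 1:
                   A          B          J
  I            7.654     0.1035      3.501
  C           -1.715       3.43       3.43
  E            5.939      3.534      6.931
  solve Keq expr → x = 1.715; check Q = 101
Then remove 1.133 M of J.
Step 2:
                   A          B          J
  I            5.939      3.534      5.798
  C          -0.1863     0.3726     0.3726
  E            5.753      3.906      6.171
  solve Keq expr → x = 0.1863; check Q = 101
Then add 2.453 M of J.
Step 3:
                   A          B          J
  I            5.753      3.906      8.624
  C           0.3739    -0.7478    -0.7478
  E            6.127      3.158      7.876
  solve Keq expr → x = -0.3739; check Q = 101

Q₀ = 0.01715; Q < K (proceeds forward)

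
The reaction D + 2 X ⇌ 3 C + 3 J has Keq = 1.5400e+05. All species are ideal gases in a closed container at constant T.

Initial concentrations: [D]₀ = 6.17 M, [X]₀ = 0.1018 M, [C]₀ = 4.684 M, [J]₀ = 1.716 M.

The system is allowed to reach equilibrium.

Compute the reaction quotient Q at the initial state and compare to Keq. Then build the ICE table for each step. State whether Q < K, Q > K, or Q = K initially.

Q₀ = 8121; Q < K (proceeds forward)

Q₀ = 8121 vs Keq = 1.5400e+05 ⇒ Q<K, forward
Step 1:
                   D          X          C          J
  Initial       6.17     0.1018      4.684      1.716
  Change    -0.03753   -0.07507     0.1126     0.1126
  Equil        6.132    0.02673      4.797      1.829
  solve Keq expr → x = 0.03753; check Q = 1.5400e+05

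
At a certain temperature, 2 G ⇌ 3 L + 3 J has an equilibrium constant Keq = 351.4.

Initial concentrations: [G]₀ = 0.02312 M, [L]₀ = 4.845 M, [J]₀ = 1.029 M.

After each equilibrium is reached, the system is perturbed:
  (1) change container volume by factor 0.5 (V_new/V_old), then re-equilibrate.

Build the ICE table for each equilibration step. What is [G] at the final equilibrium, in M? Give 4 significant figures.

[G]_eq = 0.8978 M

Q₀ = 2.3182e+05 vs Keq = 351.4 ⇒ Q>K, reverse
Step 1:
                    G           L           J
  init        0.02312       4.845       1.029
  Δ            0.2468     -0.3703     -0.3703
  eq             0.27       4.475      0.6587
  solve Keq expr → x = -0.1234; check Q = 351.4
Then change container volume by factor 0.5 (V_new/V_old).
Step 2:
                    G           L           J
  init         0.5399       8.949       1.317
  Δ            0.3579     -0.5368     -0.5368
  eq           0.8978       8.413      0.7806
  solve Keq expr → x = -0.1789; check Q = 351.4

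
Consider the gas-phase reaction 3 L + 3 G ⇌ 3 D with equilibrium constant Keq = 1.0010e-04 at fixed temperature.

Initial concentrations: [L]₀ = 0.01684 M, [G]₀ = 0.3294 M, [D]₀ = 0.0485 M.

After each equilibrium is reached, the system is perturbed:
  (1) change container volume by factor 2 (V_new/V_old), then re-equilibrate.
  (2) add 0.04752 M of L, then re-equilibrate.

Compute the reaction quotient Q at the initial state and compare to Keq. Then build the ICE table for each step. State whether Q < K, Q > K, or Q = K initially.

Q₀ = 668.4 vs Keq = 1.0010e-04 ⇒ Q>K, reverse
Step 1:
                   L          G          D
  I          0.01684     0.3294     0.0485
  C          0.04738    0.04738   -0.04738
  E          0.06422     0.3768   0.001123
  solve Keq expr → x = -0.01579; check Q = 1.0010e-04
Then change container volume by factor 2 (V_new/V_old).
Step 2:
                   L          G          D
  I          0.03211     0.1884 5.6171e-04
  C       2.7801e-04 2.7801e-04 -2.7801e-04
  E          0.03239     0.1887 2.8370e-04
  solve Keq expr → x = -9.2668e-05; check Q = 1.0010e-04
Then add 0.04752 M of L.
Step 3:
                   L          G          D
  I          0.07991     0.1887 2.8370e-04
  C       -4.1116e-04 -4.1116e-04 4.1116e-04
  E           0.0795     0.1883 6.9486e-04
  solve Keq expr → x = 1.3705e-04; check Q = 1.0010e-04

Q₀ = 668.4; Q > K (proceeds reverse)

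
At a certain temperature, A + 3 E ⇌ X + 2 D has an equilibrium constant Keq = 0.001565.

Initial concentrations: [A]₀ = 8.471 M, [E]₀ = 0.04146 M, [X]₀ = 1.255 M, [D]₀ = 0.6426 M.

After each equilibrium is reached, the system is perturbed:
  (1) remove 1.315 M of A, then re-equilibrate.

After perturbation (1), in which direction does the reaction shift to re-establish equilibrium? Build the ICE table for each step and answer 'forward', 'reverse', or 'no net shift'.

Direction: reverse

Q₀ = 858.4 vs Keq = 0.001565 ⇒ Q>K, reverse
Step 1:
                  A         E         X         D
  Initial     8.471   0.04146     1.255    0.6426
  Change     0.2739    0.8218   -0.2739   -0.5479
  Equil       8.745    0.8633    0.9811   0.09473
  solve Keq expr → x = -0.2739; check Q = 0.001565
Then remove 1.315 M of A.
Step 2:
                  A         E         X         D
  Initial      7.43    0.8633    0.9811   0.09473
  Change   0.002956  0.008868 -0.002956 -0.005912
  Equil       7.433    0.8721    0.9781   0.08882
  solve Keq expr → x = -0.002956; check Q = 0.001565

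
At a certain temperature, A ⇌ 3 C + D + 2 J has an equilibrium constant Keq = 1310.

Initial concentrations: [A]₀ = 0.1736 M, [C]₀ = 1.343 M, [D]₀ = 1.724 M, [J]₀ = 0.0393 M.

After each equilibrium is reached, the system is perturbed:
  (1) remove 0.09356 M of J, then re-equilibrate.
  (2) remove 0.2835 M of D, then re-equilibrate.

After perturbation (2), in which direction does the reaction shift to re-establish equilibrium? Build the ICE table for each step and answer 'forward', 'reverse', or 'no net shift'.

Q₀ = 0.03715 vs Keq = 1310 ⇒ Q<K, forward
Step 1:
                   A          C          D          J
  I           0.1736      1.343      1.724     0.0393
  C          -0.1722     0.5167     0.1722     0.3445
  E         0.001371       1.86      1.896     0.3838
  solve Keq expr → x = 0.1722; check Q = 1310
Then remove 0.09356 M of J.
Step 2:
                   A          C          D          J
  I         0.001371       1.86      1.896     0.2902
  C       -5.7831e-04   0.001735 5.7831e-04   0.001157
  E       7.9274e-04      1.861      1.897     0.2914
  solve Keq expr → x = 5.7831e-04; check Q = 1310
Then remove 0.2835 M of D.
Step 3:
                   A          C          D          J
  I       7.9274e-04      1.861      1.613     0.2914
  C       -1.1697e-04 3.5091e-04 1.1697e-04 2.3394e-04
  E       6.7577e-04      1.862      1.613     0.2916
  solve Keq expr → x = 1.1697e-04; check Q = 1310

Direction: forward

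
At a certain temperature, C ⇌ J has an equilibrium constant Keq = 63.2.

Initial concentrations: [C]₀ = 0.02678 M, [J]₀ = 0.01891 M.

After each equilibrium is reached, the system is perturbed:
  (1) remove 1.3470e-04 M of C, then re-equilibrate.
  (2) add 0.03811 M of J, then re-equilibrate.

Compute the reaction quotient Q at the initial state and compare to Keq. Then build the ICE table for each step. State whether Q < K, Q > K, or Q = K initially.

Q₀ = 0.7061; Q < K (proceeds forward)

Q₀ = 0.7061 vs Keq = 63.2 ⇒ Q<K, forward
Step 1:
                  C         J
  Initial   0.02678   0.01891
  Change   -0.02607   0.02607
  Equil   7.1168e-04   0.04498
  solve Keq expr → x = 0.02607; check Q = 63.2
Then remove 1.3470e-04 M of C.
Step 2:
                  C         J
  Initial 5.7698e-04   0.04498
  Change  1.3260e-04 -1.3260e-04
  Equil   7.0958e-04   0.04485
  solve Keq expr → x = -1.3260e-04; check Q = 63.2
Then add 0.03811 M of J.
Step 3:
                  C         J
  Initial 7.0958e-04   0.08296
  Change  5.9361e-04 -5.9361e-04
  Equil    0.001303   0.08236
  solve Keq expr → x = -5.9361e-04; check Q = 63.2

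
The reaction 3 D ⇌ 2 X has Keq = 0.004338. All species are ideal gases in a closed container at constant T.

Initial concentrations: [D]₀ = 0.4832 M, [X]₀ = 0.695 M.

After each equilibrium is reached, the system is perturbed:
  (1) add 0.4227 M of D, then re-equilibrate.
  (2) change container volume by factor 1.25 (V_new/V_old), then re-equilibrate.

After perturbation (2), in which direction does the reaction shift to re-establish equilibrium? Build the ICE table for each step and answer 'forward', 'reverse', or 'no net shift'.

Direction: reverse

Q₀ = 4.281 vs Keq = 0.004338 ⇒ Q>K, reverse
Step 1:
                  D         X
  init       0.4832     0.695
  Δ          0.8845   -0.5897
  eq          1.368    0.1053
  solve Keq expr → x = -0.2948; check Q = 0.004338
Then add 0.4227 M of D.
Step 2:
                  D         X
  init         1.79    0.1053
  Δ        -0.06574   0.04383
  eq          1.725    0.1492
  solve Keq expr → x = 0.02191; check Q = 0.004338
Then change container volume by factor 1.25 (V_new/V_old).
Step 3:
                  D         X
  init         1.38    0.1193
  Δ         0.01609  -0.01073
  eq          1.396    0.1086
  solve Keq expr → x = -0.005363; check Q = 0.004338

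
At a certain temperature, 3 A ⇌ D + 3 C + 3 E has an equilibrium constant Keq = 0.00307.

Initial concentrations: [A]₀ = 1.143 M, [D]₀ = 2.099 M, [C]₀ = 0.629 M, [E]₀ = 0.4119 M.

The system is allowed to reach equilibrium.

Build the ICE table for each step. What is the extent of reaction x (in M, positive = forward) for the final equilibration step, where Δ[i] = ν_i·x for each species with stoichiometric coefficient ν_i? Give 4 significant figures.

Q₀ = 0.02445 vs Keq = 0.00307 ⇒ Q>K, reverse
Step 1:
                    A           D           C           E
  I             1.143       2.099       0.629      0.4119
  C            0.1247    -0.04156     -0.1247     -0.1247
  E             1.268       2.057      0.5043      0.2872
  solve Keq expr → x = -0.04156; check Q = 0.00307

x = -0.04156 M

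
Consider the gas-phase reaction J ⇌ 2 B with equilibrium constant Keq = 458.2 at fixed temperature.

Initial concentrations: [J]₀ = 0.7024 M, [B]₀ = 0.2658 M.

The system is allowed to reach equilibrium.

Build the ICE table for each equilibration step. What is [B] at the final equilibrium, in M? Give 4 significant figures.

[B]_eq = 1.659 M

Q₀ = 0.1006 vs Keq = 458.2 ⇒ Q<K, forward
Step 1:
                   J          B
  I           0.7024     0.2658
  C          -0.6964      1.393
  E         0.006004      1.659
  solve Keq expr → x = 0.6964; check Q = 458.2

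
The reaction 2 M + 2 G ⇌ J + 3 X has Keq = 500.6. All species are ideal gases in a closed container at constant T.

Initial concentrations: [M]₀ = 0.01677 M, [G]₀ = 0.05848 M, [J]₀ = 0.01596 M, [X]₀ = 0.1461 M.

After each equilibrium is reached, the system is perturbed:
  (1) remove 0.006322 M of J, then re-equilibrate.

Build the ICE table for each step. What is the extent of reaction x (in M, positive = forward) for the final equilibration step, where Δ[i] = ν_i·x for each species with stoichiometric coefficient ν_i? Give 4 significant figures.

Q₀ = 51.75 vs Keq = 500.6 ⇒ Q<K, forward
Step 1:
                    M           G           J           X
  Initial     0.01677     0.05848     0.01596      0.1461
  Change    -0.008661   -0.008661     0.00433     0.01299
  Equil      0.008109     0.04982     0.02029      0.1591
  solve Keq expr → x = 0.00433; check Q = 500.6
Then remove 0.006322 M of J.
Step 2:
                    M           G           J           X
  Initial    0.008109     0.04982     0.01397      0.1591
  Change    -0.001016   -0.001016  5.0812e-04    0.001524
  Equil      0.007093      0.0488     0.01448      0.1606
  solve Keq expr → x = 5.0812e-04; check Q = 500.6

x = 5.0812e-04 M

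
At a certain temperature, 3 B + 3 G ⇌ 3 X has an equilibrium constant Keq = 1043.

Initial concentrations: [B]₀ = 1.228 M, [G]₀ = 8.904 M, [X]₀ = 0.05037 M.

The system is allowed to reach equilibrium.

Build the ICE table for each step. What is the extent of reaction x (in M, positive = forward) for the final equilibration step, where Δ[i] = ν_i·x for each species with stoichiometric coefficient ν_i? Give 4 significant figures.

Q₀ = 9.7761e-08 vs Keq = 1043 ⇒ Q<K, forward
Step 1:
                   B          G          X
  init         1.228      8.904    0.05037
  Δ           -1.212     -1.212      1.212
  eq         0.01618      7.692      1.262
  solve Keq expr → x = 0.4039; check Q = 1043

x = 0.4039 M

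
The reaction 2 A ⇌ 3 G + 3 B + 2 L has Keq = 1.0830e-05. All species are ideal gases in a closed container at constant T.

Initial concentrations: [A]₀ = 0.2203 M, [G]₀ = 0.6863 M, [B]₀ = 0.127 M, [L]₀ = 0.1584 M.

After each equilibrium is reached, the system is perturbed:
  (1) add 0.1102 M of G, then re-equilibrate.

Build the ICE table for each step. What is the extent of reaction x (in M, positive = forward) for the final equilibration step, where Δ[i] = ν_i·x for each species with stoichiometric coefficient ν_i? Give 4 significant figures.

Q₀ = 3.4232e-04 vs Keq = 1.0830e-05 ⇒ Q>K, reverse
Step 1:
                   A          G          B          L
  I           0.2203     0.6863      0.127     0.1584
  C          0.04338   -0.06508   -0.06508   -0.04338
  E           0.2637     0.6212    0.06192      0.115
  solve Keq expr → x = -0.02169; check Q = 1.0830e-05
Then add 0.1102 M of G.
Step 2:
                   A          G          B          L
  I           0.2637     0.7314    0.06192      0.115
  C         0.004519  -0.006779  -0.006779  -0.004519
  E           0.2682     0.7246    0.05514     0.1105
  solve Keq expr → x = -0.00226; check Q = 1.0830e-05

x = -0.00226 M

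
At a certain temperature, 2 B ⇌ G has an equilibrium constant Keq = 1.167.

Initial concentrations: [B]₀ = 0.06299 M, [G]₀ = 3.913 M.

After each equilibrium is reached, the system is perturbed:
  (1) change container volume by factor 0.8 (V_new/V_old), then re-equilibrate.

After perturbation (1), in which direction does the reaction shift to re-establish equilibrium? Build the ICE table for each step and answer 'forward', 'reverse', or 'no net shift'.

Q₀ = 986.2 vs Keq = 1.167 ⇒ Q>K, reverse
Step 1:
                  B         G
  I         0.06299     3.913
  C           1.574   -0.7869
  E           1.637     3.126
  solve Keq expr → x = -0.7869; check Q = 1.167
Then change container volume by factor 0.8 (V_new/V_old).
Step 2:
                  B         G
  I           2.046     3.908
  C         -0.1935   0.09674
  E           1.852     4.004
  solve Keq expr → x = 0.09674; check Q = 1.167

Direction: forward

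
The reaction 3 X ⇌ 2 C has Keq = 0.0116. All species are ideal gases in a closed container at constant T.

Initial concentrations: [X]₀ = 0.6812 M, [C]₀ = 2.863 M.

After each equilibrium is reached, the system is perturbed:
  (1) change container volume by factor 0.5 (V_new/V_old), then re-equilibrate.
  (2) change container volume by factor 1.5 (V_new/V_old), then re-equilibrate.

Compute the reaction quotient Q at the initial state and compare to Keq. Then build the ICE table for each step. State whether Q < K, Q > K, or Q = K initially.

Q₀ = 25.93 vs Keq = 0.0116 ⇒ Q>K, reverse
Step 1:
                   X          C
  I           0.6812      2.863
  C            3.105      -2.07
  E            3.786     0.7933
  solve Keq expr → x = -1.035; check Q = 0.0116
Then change container volume by factor 0.5 (V_new/V_old).
Step 2:
                   X          C
  I            7.571      1.587
  C          -0.5962     0.3975
  E            6.975      1.984
  solve Keq expr → x = 0.1987; check Q = 0.0116
Then change container volume by factor 1.5 (V_new/V_old).
Step 3:
                   X          C
  I             4.65      1.323
  C           0.2381    -0.1587
  E            4.888      1.164
  solve Keq expr → x = -0.07936; check Q = 0.0116

Q₀ = 25.93; Q > K (proceeds reverse)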